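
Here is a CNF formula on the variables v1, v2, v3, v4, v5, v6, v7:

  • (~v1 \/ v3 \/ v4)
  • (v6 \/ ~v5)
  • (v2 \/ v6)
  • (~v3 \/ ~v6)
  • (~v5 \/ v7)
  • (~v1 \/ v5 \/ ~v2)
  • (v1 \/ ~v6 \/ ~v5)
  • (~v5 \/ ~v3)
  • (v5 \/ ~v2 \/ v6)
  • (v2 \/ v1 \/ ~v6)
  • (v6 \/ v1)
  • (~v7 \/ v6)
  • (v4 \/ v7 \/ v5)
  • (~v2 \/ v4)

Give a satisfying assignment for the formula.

v1 = False  v2 = True  v3 = False  v4 = True  v5 = False  v6 = True  v7 = False

v4 occurs only positively in the remaining clauses — set v4 = True.
Branch on v1: take v1 = False.
  then v6 is forced to True.
  then v3 is forced to False.
  then v5 is forced to False.
  then v2 is forced to True.
v7 is now unconstrained; take v7 = False.
Every clause has at least one true literal under this assignment.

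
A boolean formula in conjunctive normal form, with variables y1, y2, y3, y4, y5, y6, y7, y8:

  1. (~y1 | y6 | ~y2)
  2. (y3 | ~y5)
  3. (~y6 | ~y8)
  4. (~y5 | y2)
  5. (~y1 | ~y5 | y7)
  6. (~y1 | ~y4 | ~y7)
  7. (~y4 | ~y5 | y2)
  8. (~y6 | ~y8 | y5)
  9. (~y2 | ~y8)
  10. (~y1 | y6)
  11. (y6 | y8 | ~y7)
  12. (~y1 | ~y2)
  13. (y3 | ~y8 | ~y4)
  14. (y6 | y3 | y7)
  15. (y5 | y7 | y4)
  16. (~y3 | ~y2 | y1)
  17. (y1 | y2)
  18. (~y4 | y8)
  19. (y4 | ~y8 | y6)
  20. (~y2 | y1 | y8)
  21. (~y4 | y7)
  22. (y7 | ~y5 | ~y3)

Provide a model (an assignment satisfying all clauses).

y1=True, y2=False, y3=False, y4=False, y5=False, y6=True, y7=True, y8=False

Try y1 = True.
  then y6 is forced to True.
  then y8 is forced to False.
  then y2 is forced to False.
  then y5 is forced to False.
  then y4 is forced to False.
  then y7 is forced to True.
y3 is now unconstrained; take y3 = False.
Check each clause:
  1. (~y2 | y6 | ~y1) — ~y2 is true.
  2. (y3 | ~y5) — ~y5 is true.
  3. (~y8 | ~y6) — ~y8 is true.
  4. (y2 | ~y5) — ~y5 is true.
  5. (~y5 | ~y1 | y7) — ~y5 is true.
  6. (~y4 | ~y1 | ~y7) — ~y4 is true.
  7. (y2 | ~y5 | ~y4) — ~y5 is true.
  8. (~y6 | y5 | ~y8) — ~y8 is true.
  9. (~y2 | ~y8) — ~y8 is true.
  10. (~y1 | y6) — y6 is true.
  11. (y6 | ~y7 | y8) — y6 is true.
  12. (~y2 | ~y1) — ~y2 is true.
  13. (~y8 | ~y4 | y3) — ~y8 is true.
  14. (y3 | y7 | y6) — y6 is true.
  15. (y5 | y4 | y7) — y7 is true.
  16. (~y2 | ~y3 | y1) — y1 is true.
  17. (y1 | y2) — y1 is true.
  18. (y8 | ~y4) — ~y4 is true.
  19. (~y8 | y4 | y6) — ~y8 is true.
  20. (y1 | y8 | ~y2) — y1 is true.
  21. (y7 | ~y4) — ~y4 is true.
  22. (~y3 | ~y5 | y7) — ~y5 is true.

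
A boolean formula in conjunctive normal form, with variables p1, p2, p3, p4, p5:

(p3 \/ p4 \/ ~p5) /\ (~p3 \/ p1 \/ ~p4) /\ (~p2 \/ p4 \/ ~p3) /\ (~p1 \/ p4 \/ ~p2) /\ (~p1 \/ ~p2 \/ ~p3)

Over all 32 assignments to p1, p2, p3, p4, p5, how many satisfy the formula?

Case analysis on p3 and p4:
  p3=T, p4=T: remaining (p1,p2,p5) ∈ {(T,F,F); (T,F,T)} — 2.
  p3=T, p4=F: remaining (p1,p2,p5) ∈ {(F,F,F); (F,F,T); (T,F,F); (T,F,T)} — 4.
  p3=F, p4=T: p1, p2, p5 free → 2^3 = 8.
  p3=F, p4=F: remaining (p1,p2,p5) ∈ {(F,F,F); (F,T,F); (T,F,F)} — 3.
Total: 2 + 4 + 8 + 3 = 17.

17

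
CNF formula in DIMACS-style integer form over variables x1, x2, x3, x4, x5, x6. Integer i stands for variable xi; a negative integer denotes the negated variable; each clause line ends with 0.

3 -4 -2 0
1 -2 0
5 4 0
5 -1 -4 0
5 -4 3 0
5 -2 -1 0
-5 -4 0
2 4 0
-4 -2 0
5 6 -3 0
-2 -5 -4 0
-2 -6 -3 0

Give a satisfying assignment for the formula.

Try x1 = True.
Try x2 = True.
  then x5 is forced to True.
  then x4 is forced to False.
The remaining clauses are satisfied by x3 = False, x6 = False.
Every clause has at least one true literal under this assignment.
Check each clause:
  1. (x3 ∨ ¬x4 ∨ ¬x2) — ¬x4 is true.
  2. (¬x2 ∨ x1) — x1 is true.
  3. (x5 ∨ x4) — x5 is true.
  4. (¬x1 ∨ ¬x4 ∨ x5) — ¬x4 is true.
  5. (¬x4 ∨ x3 ∨ x5) — ¬x4 is true.
  6. (¬x1 ∨ x5 ∨ ¬x2) — x5 is true.
  7. (¬x4 ∨ ¬x5) — ¬x4 is true.
  8. (x4 ∨ x2) — x2 is true.
  9. (¬x2 ∨ ¬x4) — ¬x4 is true.
  10. (x5 ∨ x6 ∨ ¬x3) — x5 is true.
  11. (¬x4 ∨ ¬x2 ∨ ¬x5) — ¬x4 is true.
  12. (¬x6 ∨ ¬x2 ∨ ¬x3) — ¬x6 is true.

x1 = True, x2 = True, x3 = False, x4 = False, x5 = True, x6 = False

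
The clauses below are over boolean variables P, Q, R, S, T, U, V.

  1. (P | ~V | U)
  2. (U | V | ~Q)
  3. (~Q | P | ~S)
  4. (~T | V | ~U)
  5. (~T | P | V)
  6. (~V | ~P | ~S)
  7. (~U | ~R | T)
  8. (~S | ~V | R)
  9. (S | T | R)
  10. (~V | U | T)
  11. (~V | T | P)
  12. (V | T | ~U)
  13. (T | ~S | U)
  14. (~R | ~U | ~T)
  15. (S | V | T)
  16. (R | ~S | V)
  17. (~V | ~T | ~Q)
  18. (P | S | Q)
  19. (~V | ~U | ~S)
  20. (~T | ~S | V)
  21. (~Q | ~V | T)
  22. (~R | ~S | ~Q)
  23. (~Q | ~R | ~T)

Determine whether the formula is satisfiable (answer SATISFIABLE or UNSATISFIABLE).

Branch on P: take P = True.
Set Q = False and propagate.
The remaining clauses are satisfied by R = True, S = False, T = True, U = False, V = True.
So P = True  Q = False  R = True  S = False  T = True  U = False  V = True is a satisfying assignment.

SATISFIABLE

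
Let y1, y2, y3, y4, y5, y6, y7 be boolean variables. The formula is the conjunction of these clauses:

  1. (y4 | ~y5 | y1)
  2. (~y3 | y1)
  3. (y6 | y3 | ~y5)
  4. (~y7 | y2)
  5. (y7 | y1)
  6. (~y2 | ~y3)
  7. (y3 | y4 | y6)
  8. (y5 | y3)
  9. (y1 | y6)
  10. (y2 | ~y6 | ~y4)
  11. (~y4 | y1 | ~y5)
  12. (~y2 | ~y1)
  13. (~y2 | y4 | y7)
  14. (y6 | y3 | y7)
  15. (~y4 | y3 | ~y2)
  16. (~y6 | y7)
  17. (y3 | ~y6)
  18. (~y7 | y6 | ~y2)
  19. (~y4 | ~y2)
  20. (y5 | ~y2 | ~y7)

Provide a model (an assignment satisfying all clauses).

y1 = T  y2 = F  y3 = T  y4 = T  y5 = T  y6 = F  y7 = F

Set y1 = True and propagate.
  then y2 is forced to False.
  then y7 is forced to False.
  then y6 is forced to False.
  then y3 is forced to True.
y4, y5 are now unconstrained; take y4 = True, y5 = True.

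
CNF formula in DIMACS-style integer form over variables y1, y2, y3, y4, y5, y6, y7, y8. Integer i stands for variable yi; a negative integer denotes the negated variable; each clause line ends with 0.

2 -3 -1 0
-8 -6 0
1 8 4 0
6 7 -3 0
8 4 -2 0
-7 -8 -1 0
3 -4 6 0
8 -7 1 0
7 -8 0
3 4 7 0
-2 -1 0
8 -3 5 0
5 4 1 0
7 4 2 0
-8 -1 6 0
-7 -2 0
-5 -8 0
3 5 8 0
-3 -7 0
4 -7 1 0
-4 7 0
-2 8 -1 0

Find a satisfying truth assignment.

y1 = True, y2 = False, y3 = False, y4 = False, y5 = True, y6 = True, y7 = True, y8 = False

Check each clause:
  1. {¬y1, ¬y3, y2} — ¬y3 is true.
  2. {¬y6, ¬y8} — ¬y8 is true.
  3. {y1, y8, y4} — y1 is true.
  4. {¬y3, y6, y7} — ¬y3 is true.
  5. {¬y2, y4, y8} — ¬y2 is true.
  6. {¬y7, ¬y8, ¬y1} — ¬y8 is true.
  7. {y3, ¬y4, y6} — ¬y4 is true.
  8. {y1, y8, ¬y7} — y1 is true.
  9. {¬y8, y7} — ¬y8 is true.
  10. {y3, y4, y7} — y7 is true.
  11. {¬y2, ¬y1} — ¬y2 is true.
  12. {y8, ¬y3, y5} — ¬y3 is true.
  13. {y4, y1, y5} — y1 is true.
  14. {y7, y2, y4} — y7 is true.
  15. {¬y1, y6, ¬y8} — ¬y8 is true.
  16. {¬y7, ¬y2} — ¬y2 is true.
  17. {¬y8, ¬y5} — ¬y8 is true.
  18. {y8, y3, y5} — y5 is true.
  19. {¬y7, ¬y3} — ¬y3 is true.
  20. {y1, ¬y7, y4} — y1 is true.
  21. {y7, ¬y4} — ¬y4 is true.
  22. {y8, ¬y2, ¬y1} — ¬y2 is true.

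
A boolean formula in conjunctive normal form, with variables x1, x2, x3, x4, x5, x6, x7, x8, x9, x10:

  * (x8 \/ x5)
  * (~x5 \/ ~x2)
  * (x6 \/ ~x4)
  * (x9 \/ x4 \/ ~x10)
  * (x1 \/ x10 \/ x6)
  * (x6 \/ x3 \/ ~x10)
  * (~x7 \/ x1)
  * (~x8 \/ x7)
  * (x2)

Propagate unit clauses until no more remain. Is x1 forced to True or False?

(x2) stands alone — x2 = True.
(~x5 \/ ~x2) with x2 = True leaves only ~x5, so x5 = False.
In (x5 \/ x8), x5 is now false; x8 must hold, so x8 = True.
In (x7 \/ ~x8), ~x8 is now false; x7 must hold, so x7 = True.
From (x1 \/ ~x7) and x7 = True: x1 = True.

True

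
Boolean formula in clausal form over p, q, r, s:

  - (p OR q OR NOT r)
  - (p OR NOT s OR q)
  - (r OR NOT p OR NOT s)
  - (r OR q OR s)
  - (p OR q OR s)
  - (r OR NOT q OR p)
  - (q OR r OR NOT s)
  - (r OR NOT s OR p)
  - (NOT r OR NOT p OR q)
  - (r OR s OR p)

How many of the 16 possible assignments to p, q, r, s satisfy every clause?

The models are:
  p=0 q=1 r=1 s=0
  p=0 q=1 r=1 s=1
  p=1 q=1 r=0 s=0
  p=1 q=1 r=1 s=0
  p=1 q=1 r=1 s=1
Count: 5.

5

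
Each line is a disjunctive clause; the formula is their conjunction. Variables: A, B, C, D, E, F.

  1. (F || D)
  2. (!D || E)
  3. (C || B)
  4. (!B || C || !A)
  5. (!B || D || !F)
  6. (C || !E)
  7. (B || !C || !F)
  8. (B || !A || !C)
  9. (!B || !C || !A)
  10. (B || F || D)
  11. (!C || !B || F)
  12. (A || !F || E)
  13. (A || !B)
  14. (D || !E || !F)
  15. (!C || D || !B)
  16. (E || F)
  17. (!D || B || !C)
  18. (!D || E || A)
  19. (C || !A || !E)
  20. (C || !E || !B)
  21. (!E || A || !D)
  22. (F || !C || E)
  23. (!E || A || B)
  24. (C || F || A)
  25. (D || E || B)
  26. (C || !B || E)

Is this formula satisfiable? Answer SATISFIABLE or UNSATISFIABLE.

UNSATISFIABLE

B = True:
  propagation gives A=True, C=True; an empty clause results — contradiction.
B = False:
  propagation gives C=True, F=False, D=True; an empty clause results — contradiction.
Every branch closes, so no satisfying assignment exists.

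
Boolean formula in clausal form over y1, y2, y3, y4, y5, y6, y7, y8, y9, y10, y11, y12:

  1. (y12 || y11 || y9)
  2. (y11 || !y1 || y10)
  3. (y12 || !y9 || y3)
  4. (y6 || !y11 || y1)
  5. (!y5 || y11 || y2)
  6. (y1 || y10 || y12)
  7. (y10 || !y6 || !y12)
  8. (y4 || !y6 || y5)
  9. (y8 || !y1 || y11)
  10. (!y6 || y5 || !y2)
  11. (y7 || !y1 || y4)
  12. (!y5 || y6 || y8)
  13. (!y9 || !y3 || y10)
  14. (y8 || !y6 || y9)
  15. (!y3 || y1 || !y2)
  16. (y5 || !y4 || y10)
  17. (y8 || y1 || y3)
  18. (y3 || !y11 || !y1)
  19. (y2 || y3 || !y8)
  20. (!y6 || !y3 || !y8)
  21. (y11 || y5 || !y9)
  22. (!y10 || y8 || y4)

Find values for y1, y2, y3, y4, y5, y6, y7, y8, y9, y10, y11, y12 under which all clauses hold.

y1 = True  y2 = True  y3 = False  y4 = False  y5 = True  y6 = True  y7 = True  y8 = True  y9 = False  y10 = True  y11 = False  y12 = True

Check each clause:
  1. (y12 || y9 || y11) — y12 is true.
  2. (!y1 || y11 || y10) — y10 is true.
  3. (!y9 || y3 || y12) — y12 is true.
  4. (y6 || y1 || !y11) — y1 is true.
  5. (y2 || !y5 || y11) — y2 is true.
  6. (y12 || y10 || y1) — y1 is true.
  7. (y10 || !y12 || !y6) — y10 is true.
  8. (!y6 || y5 || y4) — y5 is true.
  9. (y11 || y8 || !y1) — y8 is true.
  10. (!y2 || !y6 || y5) — y5 is true.
  11. (y7 || !y1 || y4) — y7 is true.
  12. (!y5 || y8 || y6) — y8 is true.
  13. (y10 || !y3 || !y9) — y10 is true.
  14. (y8 || !y6 || y9) — y8 is true.
  15. (!y3 || y1 || !y2) — y1 is true.
  16. (y5 || !y4 || y10) — y10 is true.
  17. (y1 || y3 || y8) — y8 is true.
  18. (!y1 || y3 || !y11) — !y11 is true.
  19. (y3 || !y8 || y2) — y2 is true.
  20. (!y3 || !y8 || !y6) — !y3 is true.
  21. (!y9 || y5 || y11) — y5 is true.
  22. (y8 || y4 || !y10) — y8 is true.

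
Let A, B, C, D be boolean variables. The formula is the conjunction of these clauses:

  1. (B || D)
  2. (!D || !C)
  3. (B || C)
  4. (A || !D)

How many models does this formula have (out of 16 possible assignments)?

5

The models are:
  A=0 B=1 C=0 D=0
  A=0 B=1 C=1 D=0
  A=1 B=1 C=0 D=0
  A=1 B=1 C=0 D=1
  A=1 B=1 C=1 D=0
That's 5 in total.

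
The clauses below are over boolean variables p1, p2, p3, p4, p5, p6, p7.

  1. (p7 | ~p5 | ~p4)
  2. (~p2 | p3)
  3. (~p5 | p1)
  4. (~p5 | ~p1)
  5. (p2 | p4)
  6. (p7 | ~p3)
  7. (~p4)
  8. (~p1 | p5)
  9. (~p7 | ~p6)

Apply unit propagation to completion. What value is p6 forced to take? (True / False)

False

Unit clause (~p4) sets p4 = False.
(p4 | p2) with p4 = False leaves only p2, so p2 = True.
From (~p2 | p3) and p2 = True: p3 = True.
(p7 | ~p3): since p3 = True, the clause reduces to (p7). p7 = True.
(~p6 | ~p7) with p7 = True leaves only ~p6, so p6 = False.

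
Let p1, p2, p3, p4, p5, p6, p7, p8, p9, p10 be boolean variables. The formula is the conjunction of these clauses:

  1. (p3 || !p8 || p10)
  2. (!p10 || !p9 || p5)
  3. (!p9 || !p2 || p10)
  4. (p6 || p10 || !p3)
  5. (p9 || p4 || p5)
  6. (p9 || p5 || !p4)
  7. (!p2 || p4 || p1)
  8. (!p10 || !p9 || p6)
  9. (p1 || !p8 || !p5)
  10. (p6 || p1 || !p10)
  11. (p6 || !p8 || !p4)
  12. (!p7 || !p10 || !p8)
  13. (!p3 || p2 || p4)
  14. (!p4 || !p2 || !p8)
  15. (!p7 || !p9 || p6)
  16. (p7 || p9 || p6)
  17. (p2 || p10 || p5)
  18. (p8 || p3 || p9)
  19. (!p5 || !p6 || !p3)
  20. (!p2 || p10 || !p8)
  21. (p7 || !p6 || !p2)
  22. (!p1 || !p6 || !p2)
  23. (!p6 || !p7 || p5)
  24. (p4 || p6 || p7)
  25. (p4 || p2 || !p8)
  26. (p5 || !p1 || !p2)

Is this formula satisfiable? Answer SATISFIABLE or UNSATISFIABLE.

SATISFIABLE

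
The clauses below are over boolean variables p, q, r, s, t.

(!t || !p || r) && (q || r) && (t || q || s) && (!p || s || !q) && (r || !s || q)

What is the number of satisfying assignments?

Split on q, then r.
  q=1, r=1: t free; 3 ways for (p,s) × 2^1 = 6.
  q=1, r=0: 5 of the 8 assignments to (p,s,t) work.
  q=0, r=1: p free; 3 ways for (s,t) × 2^1 = 6.
  q=0, r=0: a clause becomes empty — 0.
Total: 6 + 5 + 6 + 0 = 17.

17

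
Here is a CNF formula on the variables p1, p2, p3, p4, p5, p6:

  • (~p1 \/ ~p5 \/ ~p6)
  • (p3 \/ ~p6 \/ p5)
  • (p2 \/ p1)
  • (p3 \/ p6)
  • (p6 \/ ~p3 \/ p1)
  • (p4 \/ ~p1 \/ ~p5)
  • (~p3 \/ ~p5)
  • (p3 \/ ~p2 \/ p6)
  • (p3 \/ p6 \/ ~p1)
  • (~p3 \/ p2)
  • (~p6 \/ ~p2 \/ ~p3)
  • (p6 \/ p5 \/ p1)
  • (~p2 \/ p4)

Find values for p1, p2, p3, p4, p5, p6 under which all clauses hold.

p1 = 1, p2 = 1, p3 = 1, p4 = 1, p5 = 0, p6 = 0

Check each clause:
  1. (~p6 \/ ~p5 \/ ~p1) — ~p6 is true.
  2. (~p6 \/ p5 \/ p3) — ~p6 is true.
  3. (p1 \/ p2) — p1 is true.
  4. (p3 \/ p6) — p3 is true.
  5. (p1 \/ p6 \/ ~p3) — p1 is true.
  6. (p4 \/ ~p1 \/ ~p5) — ~p5 is true.
  7. (~p5 \/ ~p3) — ~p5 is true.
  8. (p6 \/ p3 \/ ~p2) — p3 is true.
  9. (p6 \/ p3 \/ ~p1) — p3 is true.
  10. (~p3 \/ p2) — p2 is true.
  11. (~p3 \/ ~p6 \/ ~p2) — ~p6 is true.
  12. (p5 \/ p1 \/ p6) — p1 is true.
  13. (p4 \/ ~p2) — p4 is true.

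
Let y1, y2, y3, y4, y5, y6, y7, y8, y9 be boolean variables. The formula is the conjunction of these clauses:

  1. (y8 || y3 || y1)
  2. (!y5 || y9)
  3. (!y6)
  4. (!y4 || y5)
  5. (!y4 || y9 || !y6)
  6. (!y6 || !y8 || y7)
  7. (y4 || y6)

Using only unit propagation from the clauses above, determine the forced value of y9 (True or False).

True

Unit clause (!y6) sets y6 = False.
(y4 || y6): since y6 = False, the clause reduces to (y4). y4 = True.
In (y5 || !y4), !y4 is now false; y5 must hold, so y5 = True.
In (!y5 || y9), !y5 is now false; y9 must hold, so y9 = True.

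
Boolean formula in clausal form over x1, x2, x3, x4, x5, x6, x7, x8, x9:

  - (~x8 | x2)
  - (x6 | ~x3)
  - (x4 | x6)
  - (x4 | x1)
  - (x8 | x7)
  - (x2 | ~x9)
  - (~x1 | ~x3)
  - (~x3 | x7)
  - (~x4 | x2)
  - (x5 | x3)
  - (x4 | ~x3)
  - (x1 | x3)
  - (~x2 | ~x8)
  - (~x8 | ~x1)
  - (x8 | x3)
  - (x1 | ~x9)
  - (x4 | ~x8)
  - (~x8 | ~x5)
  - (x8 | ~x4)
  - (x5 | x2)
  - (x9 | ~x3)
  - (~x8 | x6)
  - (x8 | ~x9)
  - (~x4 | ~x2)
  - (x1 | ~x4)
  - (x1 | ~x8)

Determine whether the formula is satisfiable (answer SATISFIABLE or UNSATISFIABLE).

UNSATISFIABLE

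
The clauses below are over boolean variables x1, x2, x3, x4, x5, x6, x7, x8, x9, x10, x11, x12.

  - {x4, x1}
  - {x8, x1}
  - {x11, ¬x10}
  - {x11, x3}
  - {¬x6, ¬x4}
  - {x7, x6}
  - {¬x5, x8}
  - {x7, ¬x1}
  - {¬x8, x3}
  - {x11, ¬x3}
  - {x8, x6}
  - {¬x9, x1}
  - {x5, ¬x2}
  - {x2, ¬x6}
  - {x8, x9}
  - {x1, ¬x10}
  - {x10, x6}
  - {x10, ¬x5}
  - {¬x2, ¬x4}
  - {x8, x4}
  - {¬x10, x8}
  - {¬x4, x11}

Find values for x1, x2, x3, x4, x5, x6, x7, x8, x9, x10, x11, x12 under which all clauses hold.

x1=True, x2=False, x3=True, x4=True, x5=True, x6=False, x7=True, x8=True, x9=False, x10=True, x11=True, x12=True

x7 occurs only positively in the remaining clauses — set x7 = True.
Pure literal: x11 appears only positively; assign x11 = True.
Branch on x1: take x1 = True.
The remaining clauses are satisfied by x2 = False, x3 = True, x4 = True, x5 = True, x6 = False, x8 = True, x9 = False, x10 = True, x12 = True.
Every clause has at least one true literal under this assignment.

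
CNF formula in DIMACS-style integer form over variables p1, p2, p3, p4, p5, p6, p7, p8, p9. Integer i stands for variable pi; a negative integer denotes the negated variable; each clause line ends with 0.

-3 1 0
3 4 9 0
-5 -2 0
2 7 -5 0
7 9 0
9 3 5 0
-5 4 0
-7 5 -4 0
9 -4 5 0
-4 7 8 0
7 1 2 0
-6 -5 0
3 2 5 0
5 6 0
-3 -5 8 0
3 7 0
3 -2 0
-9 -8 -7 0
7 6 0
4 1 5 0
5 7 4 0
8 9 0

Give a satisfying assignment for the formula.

p1 occurs only positively in the remaining clauses — set p1 = True.
Try p2 = True.
  then p5 is forced to False.
  then p6 is forced to True.
  then p3 is forced to True.
For the remaining variables, p4 = False, p7 = True, p8 = False, p9 = True works.
Check each clause:
  1. (~p3 \/ p1) — p1 is true.
  2. (p3 \/ p9 \/ p4) — p9 is true.
  3. (~p5 \/ ~p2) — ~p5 is true.
  4. (p7 \/ ~p5 \/ p2) — p2 is true.
  5. (p9 \/ p7) — p9 is true.
  6. (p5 \/ p3 \/ p9) — p9 is true.
  7. (~p5 \/ p4) — ~p5 is true.
  8. (~p4 \/ ~p7 \/ p5) — ~p4 is true.
  9. (p9 \/ ~p4 \/ p5) — p9 is true.
  10. (p8 \/ ~p4 \/ p7) — ~p4 is true.
  11. (p7 \/ p1 \/ p2) — p1 is true.
  12. (~p5 \/ ~p6) — ~p5 is true.
  13. (p3 \/ p5 \/ p2) — p2 is true.
  14. (p5 \/ p6) — p6 is true.
  15. (~p5 \/ p8 \/ ~p3) — ~p5 is true.
  16. (p3 \/ p7) — p3 is true.
  17. (~p2 \/ p3) — p3 is true.
  18. (~p9 \/ ~p8 \/ ~p7) — ~p8 is true.
  19. (p6 \/ p7) — p6 is true.
  20. (p1 \/ p4 \/ p5) — p1 is true.
  21. (p7 \/ p5 \/ p4) — p7 is true.
  22. (p8 \/ p9) — p9 is true.

p1=T, p2=T, p3=T, p4=F, p5=F, p6=T, p7=T, p8=F, p9=T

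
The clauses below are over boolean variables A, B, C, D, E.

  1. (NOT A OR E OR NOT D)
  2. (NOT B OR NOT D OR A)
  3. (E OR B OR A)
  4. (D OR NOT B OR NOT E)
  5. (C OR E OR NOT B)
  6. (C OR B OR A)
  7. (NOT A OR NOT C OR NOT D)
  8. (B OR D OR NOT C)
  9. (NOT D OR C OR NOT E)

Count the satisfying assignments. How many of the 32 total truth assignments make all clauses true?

Satisfying assignments:
  A=F B=F C=T D=T E=T
  A=F B=T C=T D=F E=F
  A=T B=F C=F D=F E=F
  A=T B=F C=F D=F E=T
  A=T B=T C=T D=F E=F
That's 5 in total.

5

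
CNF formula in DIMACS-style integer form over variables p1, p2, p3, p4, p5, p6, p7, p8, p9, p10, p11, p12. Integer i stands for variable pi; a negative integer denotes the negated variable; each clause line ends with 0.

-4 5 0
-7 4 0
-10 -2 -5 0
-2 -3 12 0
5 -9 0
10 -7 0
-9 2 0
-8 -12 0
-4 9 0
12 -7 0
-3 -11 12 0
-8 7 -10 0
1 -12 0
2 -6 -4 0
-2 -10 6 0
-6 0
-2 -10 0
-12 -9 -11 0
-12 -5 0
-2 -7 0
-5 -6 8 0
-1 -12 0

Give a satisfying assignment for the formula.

The clause (~p6) is unit: p6 must be False.
Pure literal: p8 appears only negated; assign p8 = False.
Pure literal: p11 appears only negated; assign p11 = False.
Set p1 = True and propagate.
  then p12 is forced to False.
  then p7 is forced to False.
Try p2 = False.
  then p9 is forced to False.
  then p4 is forced to False.
p3, p5, p10 are now unconstrained; take p3 = True, p5 = False, p10 = True.
Every clause has at least one true literal under this assignment.

p1=True, p2=False, p3=True, p4=False, p5=False, p6=False, p7=False, p8=False, p9=False, p10=True, p11=False, p12=False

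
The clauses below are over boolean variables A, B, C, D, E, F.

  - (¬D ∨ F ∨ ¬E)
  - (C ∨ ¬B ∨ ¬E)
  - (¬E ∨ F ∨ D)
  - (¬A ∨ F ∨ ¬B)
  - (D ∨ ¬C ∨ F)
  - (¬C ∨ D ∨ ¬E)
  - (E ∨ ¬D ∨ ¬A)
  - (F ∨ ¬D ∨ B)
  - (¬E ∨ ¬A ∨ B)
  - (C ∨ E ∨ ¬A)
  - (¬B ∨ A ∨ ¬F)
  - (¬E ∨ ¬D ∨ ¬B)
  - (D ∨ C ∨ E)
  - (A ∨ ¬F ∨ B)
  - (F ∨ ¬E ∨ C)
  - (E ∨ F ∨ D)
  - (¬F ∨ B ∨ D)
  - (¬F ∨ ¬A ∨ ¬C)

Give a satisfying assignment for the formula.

A=F, B=T, C=F, D=T, E=F, F=F

Try A = False.
Set B = True and propagate.
  then F is forced to False.
For the remaining variables, C = False, D = True, E = False works.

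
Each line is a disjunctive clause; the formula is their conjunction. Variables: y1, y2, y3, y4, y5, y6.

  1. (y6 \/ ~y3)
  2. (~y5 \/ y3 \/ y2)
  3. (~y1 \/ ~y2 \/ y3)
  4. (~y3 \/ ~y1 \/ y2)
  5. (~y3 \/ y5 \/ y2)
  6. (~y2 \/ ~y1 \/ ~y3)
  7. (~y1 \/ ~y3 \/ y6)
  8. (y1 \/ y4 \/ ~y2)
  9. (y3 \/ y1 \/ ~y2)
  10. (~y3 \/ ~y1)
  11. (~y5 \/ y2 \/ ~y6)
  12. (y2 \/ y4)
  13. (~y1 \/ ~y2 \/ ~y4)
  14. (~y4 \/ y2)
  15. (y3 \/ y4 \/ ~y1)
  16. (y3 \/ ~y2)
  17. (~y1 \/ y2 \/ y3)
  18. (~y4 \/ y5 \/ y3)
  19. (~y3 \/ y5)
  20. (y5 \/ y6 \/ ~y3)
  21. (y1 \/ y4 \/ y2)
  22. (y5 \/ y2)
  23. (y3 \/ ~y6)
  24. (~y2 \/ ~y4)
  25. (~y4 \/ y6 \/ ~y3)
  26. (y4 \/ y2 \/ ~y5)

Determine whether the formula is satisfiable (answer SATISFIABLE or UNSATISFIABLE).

UNSATISFIABLE

y2 = True:
  propagation gives y3=True, y6=True, y1=False, y4=True; an empty clause results — contradiction.
y2 = False:
  propagation gives y4=True; an empty clause results — contradiction.
Every branch closes, so no satisfying assignment exists.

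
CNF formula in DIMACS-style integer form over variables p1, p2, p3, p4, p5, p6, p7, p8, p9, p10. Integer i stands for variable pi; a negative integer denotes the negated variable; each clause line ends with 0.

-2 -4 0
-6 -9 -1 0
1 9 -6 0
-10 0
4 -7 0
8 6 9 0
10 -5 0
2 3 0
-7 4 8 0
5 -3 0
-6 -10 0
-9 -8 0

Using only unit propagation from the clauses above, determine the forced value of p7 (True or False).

False

(¬p10) is a unit clause: p10 = False.
From (p10 ∨ ¬p5) and p10 = False: p5 = False.
(¬p3 ∨ p5) with p5 = False leaves only ¬p3, so p3 = False.
In (p2 ∨ p3), p3 is now false; p2 must hold, so p2 = True.
(¬p4 ∨ ¬p2): since p2 = True, the clause reduces to (¬p4). p4 = False.
In (p4 ∨ ¬p7), p4 is now false; ¬p7 must hold, so p7 = False.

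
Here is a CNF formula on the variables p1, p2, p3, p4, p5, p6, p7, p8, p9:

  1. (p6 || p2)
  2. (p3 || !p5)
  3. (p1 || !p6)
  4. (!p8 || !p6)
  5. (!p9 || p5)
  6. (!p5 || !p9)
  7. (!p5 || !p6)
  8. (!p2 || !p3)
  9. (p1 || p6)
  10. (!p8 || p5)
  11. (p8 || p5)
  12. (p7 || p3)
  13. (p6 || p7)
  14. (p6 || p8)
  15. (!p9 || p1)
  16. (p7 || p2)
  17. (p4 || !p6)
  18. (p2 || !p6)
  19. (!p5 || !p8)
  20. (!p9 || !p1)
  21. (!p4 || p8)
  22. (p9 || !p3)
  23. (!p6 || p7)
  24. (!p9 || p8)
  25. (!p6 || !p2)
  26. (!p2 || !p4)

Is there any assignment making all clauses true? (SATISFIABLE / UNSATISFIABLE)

p6 = True:
  propagation gives p1=True, p8=False, p5=False; an empty clause results — contradiction.
p6 = False:
  propagation gives p2=True, p3=False, p5=False, p9=False; an empty clause results — contradiction.
Every branch closes, so no satisfying assignment exists.

UNSATISFIABLE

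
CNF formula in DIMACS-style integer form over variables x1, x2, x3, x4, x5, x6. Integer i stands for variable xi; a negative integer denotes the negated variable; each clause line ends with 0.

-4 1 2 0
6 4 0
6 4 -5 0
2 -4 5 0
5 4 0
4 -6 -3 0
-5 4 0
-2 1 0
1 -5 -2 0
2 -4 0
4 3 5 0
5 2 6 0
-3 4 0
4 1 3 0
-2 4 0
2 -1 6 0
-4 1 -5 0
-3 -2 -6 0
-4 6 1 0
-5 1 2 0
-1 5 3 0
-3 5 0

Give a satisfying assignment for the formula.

x1 = True, x2 = True, x3 = True, x4 = True, x5 = True, x6 = False

Check each clause:
  1. (x2 \/ x1 \/ ~x4) — x1 is true.
  2. (x4 \/ x6) — x4 is true.
  3. (~x5 \/ x4 \/ x6) — x4 is true.
  4. (x5 \/ x2 \/ ~x4) — x2 is true.
  5. (x5 \/ x4) — x4 is true.
  6. (~x3 \/ ~x6 \/ x4) — ~x6 is true.
  7. (x4 \/ ~x5) — x4 is true.
  8. (~x2 \/ x1) — x1 is true.
  9. (x1 \/ ~x5 \/ ~x2) — x1 is true.
  10. (~x4 \/ x2) — x2 is true.
  11. (x3 \/ x4 \/ x5) — x3 is true.
  12. (x5 \/ x2 \/ x6) — x2 is true.
  13. (~x3 \/ x4) — x4 is true.
  14. (x4 \/ x1 \/ x3) — x1 is true.
  15. (~x2 \/ x4) — x4 is true.
  16. (x2 \/ ~x1 \/ x6) — x2 is true.
  17. (~x5 \/ ~x4 \/ x1) — x1 is true.
  18. (~x3 \/ ~x2 \/ ~x6) — ~x6 is true.
  19. (x6 \/ x1 \/ ~x4) — x1 is true.
  20. (x2 \/ ~x5 \/ x1) — x1 is true.
  21. (x5 \/ x3 \/ ~x1) — x3 is true.
  22. (x5 \/ ~x3) — x5 is true.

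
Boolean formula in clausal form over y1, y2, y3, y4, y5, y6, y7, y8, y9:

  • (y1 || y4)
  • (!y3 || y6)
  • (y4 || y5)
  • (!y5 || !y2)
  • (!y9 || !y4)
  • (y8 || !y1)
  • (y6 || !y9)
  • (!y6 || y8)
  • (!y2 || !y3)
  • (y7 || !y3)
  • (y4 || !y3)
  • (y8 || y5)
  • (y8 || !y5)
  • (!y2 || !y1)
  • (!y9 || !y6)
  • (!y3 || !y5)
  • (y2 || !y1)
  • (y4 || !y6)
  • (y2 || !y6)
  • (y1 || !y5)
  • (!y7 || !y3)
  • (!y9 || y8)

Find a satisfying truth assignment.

y1 = False, y2 = False, y3 = False, y4 = True, y5 = False, y6 = False, y7 = True, y8 = True, y9 = False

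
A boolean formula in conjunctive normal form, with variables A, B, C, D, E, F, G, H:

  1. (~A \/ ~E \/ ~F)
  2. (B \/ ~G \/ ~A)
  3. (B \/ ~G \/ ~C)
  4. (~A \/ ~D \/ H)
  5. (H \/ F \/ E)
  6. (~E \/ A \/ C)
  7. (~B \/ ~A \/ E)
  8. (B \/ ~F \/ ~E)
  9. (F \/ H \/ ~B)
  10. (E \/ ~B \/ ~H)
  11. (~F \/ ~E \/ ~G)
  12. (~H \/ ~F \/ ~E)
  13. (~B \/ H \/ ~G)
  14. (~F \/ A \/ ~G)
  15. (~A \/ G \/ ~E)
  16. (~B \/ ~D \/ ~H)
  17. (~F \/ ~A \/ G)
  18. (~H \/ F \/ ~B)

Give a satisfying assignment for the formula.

D occurs only negated in the remaining clauses — set D = False.
Branch on A: take A = False.
Branch on B: take B = True.
The remaining clauses are satisfied by C = True, E = True, F = True, G = False, H = False.

A = 0, B = 1, C = 1, D = 0, E = 1, F = 1, G = 0, H = 0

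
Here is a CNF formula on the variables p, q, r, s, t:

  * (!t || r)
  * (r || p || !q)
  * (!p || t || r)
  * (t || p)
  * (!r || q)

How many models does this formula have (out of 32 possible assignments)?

Satisfying assignments:
  p=0 q=1 r=1 s=0 t=1
  p=0 q=1 r=1 s=1 t=1
  p=1 q=1 r=1 s=0 t=0
  p=1 q=1 r=1 s=0 t=1
  p=1 q=1 r=1 s=1 t=0
  p=1 q=1 r=1 s=1 t=1
That's 6 in total.

6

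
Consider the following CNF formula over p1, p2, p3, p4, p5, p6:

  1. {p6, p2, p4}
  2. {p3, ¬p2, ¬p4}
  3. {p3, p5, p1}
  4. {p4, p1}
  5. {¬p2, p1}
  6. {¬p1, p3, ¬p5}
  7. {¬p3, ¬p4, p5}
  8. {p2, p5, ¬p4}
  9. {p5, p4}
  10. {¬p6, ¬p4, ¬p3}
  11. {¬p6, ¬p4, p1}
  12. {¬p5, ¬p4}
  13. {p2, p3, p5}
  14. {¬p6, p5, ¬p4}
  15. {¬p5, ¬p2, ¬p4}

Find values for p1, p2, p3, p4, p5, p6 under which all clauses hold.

Try p1 = True.
Branch on p2: take p2 = False.
For the remaining variables, p3 = True, p4 = False, p5 = True, p6 = True works.
Check each clause:
  1. {p2, p4, p6} — p6 is true.
  2. {¬p4, p3, ¬p2} — p3 is true.
  3. {p3, p5, p1} — p1 is true.
  4. {p4, p1} — p1 is true.
  5. {¬p2, p1} — p1 is true.
  6. {p3, ¬p1, ¬p5} — p3 is true.
  7. {p5, ¬p4, ¬p3} — ¬p4 is true.
  8. {p5, p2, ¬p4} — ¬p4 is true.
  9. {p5, p4} — p5 is true.
  10. {¬p3, ¬p4, ¬p6} — ¬p4 is true.
  11. {p1, ¬p4, ¬p6} — p1 is true.
  12. {¬p4, ¬p5} — ¬p4 is true.
  13. {p2, p3, p5} — p3 is true.
  14. {¬p6, p5, ¬p4} — ¬p4 is true.
  15. {¬p4, ¬p2, ¬p5} — ¬p4 is true.

p1 = 1, p2 = 0, p3 = 1, p4 = 0, p5 = 1, p6 = 1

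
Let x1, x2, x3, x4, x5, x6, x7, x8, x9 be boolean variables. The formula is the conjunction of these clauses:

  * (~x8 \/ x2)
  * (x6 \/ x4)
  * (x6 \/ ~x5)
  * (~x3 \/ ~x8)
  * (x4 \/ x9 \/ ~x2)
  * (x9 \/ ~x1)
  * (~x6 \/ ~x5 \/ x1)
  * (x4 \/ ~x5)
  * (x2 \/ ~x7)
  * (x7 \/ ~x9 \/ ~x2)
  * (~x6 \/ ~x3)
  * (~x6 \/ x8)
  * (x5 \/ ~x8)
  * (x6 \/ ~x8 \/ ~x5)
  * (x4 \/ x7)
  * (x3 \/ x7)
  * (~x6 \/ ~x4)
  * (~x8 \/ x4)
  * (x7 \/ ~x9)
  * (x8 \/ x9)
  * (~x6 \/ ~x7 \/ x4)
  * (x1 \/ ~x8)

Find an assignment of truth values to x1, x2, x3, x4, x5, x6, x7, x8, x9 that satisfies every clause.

x1 = 1, x2 = 1, x3 = 0, x4 = 1, x5 = 0, x6 = 0, x7 = 1, x8 = 0, x9 = 1

Check each clause:
  1. (x2 \/ ~x8) — ~x8 is true.
  2. (x4 \/ x6) — x4 is true.
  3. (~x5 \/ x6) — ~x5 is true.
  4. (~x8 \/ ~x3) — ~x8 is true.
  5. (x4 \/ ~x2 \/ x9) — x9 is true.
  6. (~x1 \/ x9) — x9 is true.
  7. (x1 \/ ~x6 \/ ~x5) — x1 is true.
  8. (x4 \/ ~x5) — ~x5 is true.
  9. (~x7 \/ x2) — x2 is true.
  10. (~x2 \/ x7 \/ ~x9) — x7 is true.
  11. (~x3 \/ ~x6) — ~x6 is true.
  12. (~x6 \/ x8) — ~x6 is true.
  13. (x5 \/ ~x8) — ~x8 is true.
  14. (~x5 \/ ~x8 \/ x6) — ~x8 is true.
  15. (x7 \/ x4) — x4 is true.
  16. (x7 \/ x3) — x7 is true.
  17. (~x6 \/ ~x4) — ~x6 is true.
  18. (~x8 \/ x4) — ~x8 is true.
  19. (x7 \/ ~x9) — x7 is true.
  20. (x9 \/ x8) — x9 is true.
  21. (~x7 \/ x4 \/ ~x6) — ~x6 is true.
  22. (x1 \/ ~x8) — ~x8 is true.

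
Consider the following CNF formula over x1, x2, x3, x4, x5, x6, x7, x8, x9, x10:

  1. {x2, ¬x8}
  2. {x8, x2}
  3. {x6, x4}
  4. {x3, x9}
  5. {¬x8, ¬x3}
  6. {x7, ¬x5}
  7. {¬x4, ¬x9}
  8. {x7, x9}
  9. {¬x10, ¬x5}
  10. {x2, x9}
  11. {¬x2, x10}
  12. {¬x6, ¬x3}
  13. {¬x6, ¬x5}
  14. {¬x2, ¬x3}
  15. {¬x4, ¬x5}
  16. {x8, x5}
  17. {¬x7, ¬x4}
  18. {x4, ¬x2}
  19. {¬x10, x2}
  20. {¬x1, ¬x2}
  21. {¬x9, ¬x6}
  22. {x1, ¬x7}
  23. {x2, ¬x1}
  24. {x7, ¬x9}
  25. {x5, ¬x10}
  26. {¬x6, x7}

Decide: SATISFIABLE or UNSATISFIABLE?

UNSATISFIABLE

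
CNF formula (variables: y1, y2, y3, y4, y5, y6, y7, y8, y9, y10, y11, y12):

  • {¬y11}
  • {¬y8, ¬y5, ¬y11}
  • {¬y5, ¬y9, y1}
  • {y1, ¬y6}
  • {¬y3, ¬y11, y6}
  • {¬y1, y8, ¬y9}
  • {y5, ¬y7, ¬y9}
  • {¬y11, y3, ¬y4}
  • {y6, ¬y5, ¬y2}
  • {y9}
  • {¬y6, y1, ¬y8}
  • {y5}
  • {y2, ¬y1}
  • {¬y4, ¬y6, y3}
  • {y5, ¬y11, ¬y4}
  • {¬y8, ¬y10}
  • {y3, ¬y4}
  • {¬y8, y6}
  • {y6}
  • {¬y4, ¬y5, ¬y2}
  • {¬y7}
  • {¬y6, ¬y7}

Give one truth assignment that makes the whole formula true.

(¬y11) is a unit clause, so y11 = False.
(y9) is a unit clause, so y9 = True.
Unit propagation: (y5) forces y5 = True.
(y1) is a unit clause, so y1 = True.
Unit propagation: (y8) forces y8 = True.
Unit propagation: (y2) forces y2 = True.
Unit propagation: (y6) forces y6 = True.
The clause (¬y10) is unit: y10 must be False.
Unit propagation: (¬y4) forces y4 = False.
(¬y7) is a unit clause, so y7 = False.
y3, y12 are now unconstrained; take y3 = True, y12 = True.
Every clause has at least one true literal under this assignment.

y1=True, y2=True, y3=True, y4=False, y5=True, y6=True, y7=False, y8=True, y9=True, y10=False, y11=False, y12=True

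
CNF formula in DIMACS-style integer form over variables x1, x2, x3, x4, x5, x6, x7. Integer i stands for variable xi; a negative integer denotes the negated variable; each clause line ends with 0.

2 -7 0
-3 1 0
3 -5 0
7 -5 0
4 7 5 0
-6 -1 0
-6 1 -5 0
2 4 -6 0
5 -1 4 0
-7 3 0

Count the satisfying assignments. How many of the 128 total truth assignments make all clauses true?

Case analysis on x5 and x1:
  x5=T, x1=T: remaining (x2,x3,x4,x6,x7) ∈ {(T,T,F,F,T); (T,T,T,F,T)} — 2.
  x5=T, x1=F: a clause becomes empty — 0.
  x5=F, x1=T: 5 of the 32 assignments to (x2,x3,x4,x6,x7) work.
  x5=F, x1=F: remaining (x2,x3,x4,x6,x7) ∈ {(F,F,T,F,F); (F,F,T,T,F); (T,F,T,F,F); (T,F,T,T,F)} — 4.
Total: 2 + 0 + 5 + 4 = 11.

11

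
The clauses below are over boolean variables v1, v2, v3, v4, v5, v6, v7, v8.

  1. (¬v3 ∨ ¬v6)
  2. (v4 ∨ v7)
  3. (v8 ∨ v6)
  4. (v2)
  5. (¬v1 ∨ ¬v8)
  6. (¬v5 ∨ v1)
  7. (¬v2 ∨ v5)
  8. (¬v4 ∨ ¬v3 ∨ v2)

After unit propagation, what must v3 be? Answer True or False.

(v2) is a unit clause: v2 = True.
In (v5 ∨ ¬v2), ¬v2 is now false; v5 must hold, so v5 = True.
In (v1 ∨ ¬v5), ¬v5 is now false; v1 must hold, so v1 = True.
(¬v1 ∨ ¬v8): since v1 = True, the clause reduces to (¬v8). v8 = False.
(v8 ∨ v6) with v8 = False leaves only v6, so v6 = True.
(¬v3 ∨ ¬v6) with v6 = True leaves only ¬v3, so v3 = False.

False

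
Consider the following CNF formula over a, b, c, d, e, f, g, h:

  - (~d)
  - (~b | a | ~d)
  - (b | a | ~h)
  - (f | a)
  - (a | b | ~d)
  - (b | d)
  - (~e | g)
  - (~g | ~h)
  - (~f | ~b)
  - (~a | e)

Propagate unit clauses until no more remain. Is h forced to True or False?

(~d) is a unit clause: d = False.
(b | d): since d = False, the clause reduces to (b). b = True.
(~b | ~f): since b = True, the clause reduces to (~f). f = False.
From (a | f) and f = False: a = True.
In (~a | e), ~a is now false; e must hold, so e = True.
In (~e | g), ~e is now false; g must hold, so g = True.
(~g | ~h) with g = True leaves only ~h, so h = False.

False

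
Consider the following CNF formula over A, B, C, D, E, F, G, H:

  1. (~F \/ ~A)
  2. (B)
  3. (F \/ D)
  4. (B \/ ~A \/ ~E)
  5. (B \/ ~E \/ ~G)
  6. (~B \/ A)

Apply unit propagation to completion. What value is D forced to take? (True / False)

True

(B) stands alone — B = True.
In (~B \/ A), ~B is now false; A must hold, so A = True.
(~F \/ ~A): since A = True, the clause reduces to (~F). F = False.
(D \/ F): since F = False, the clause reduces to (D). D = True.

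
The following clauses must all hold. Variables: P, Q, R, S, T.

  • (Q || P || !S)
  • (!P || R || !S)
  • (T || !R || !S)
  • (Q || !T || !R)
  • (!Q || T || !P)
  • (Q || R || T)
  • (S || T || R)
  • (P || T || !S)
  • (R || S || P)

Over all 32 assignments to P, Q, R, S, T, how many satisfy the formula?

Case analysis on R and S:
  R=T, S=T: remaining (P,Q,T) ∈ {(F,T,T); (T,T,T)} — 2.
  R=T, S=F: 5 of the 8 assignments to (P,Q,T) work.
  R=F, S=T: remaining (P,Q,T) ∈ {(F,T,T)} — 1.
  R=F, S=F: remaining (P,Q,T) ∈ {(T,F,T); (T,T,T)} — 2.
Total: 2 + 5 + 1 + 2 = 10.

10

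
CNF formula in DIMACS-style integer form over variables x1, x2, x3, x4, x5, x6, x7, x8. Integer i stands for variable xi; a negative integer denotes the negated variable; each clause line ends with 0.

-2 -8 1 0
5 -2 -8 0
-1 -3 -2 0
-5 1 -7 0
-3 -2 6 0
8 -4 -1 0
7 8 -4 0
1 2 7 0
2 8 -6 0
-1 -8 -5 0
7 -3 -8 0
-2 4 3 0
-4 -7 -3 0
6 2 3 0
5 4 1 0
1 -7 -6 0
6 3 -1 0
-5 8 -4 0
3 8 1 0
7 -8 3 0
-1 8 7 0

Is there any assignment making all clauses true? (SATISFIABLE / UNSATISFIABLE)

Set x1 = True and propagate.
Branch on x2: take x2 = False.
Branch on x3: take x3 = True.
For the remaining variables, x4 = False, x5 = False, x6 = False, x7 = True, x8 = True works.
Every clause has at least one true literal under this assignment.
So x1=True, x2=False, x3=True, x4=False, x5=False, x6=False, x7=True, x8=True is a satisfying assignment.

SATISFIABLE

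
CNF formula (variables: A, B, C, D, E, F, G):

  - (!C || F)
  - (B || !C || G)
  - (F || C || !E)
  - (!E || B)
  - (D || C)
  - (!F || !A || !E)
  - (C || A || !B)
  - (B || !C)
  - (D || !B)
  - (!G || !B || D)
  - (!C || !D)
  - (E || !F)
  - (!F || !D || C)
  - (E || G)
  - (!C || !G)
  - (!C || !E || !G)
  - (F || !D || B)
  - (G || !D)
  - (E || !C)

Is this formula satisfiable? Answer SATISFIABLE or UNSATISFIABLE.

SATISFIABLE

Set A = True and propagate.
Set B = True and propagate.
  then D is forced to True.
  then C is forced to False.
  then F is forced to False.
  then E is forced to False.
  then G is forced to True.
So A = True, B = True, C = False, D = True, E = False, F = False, G = True is a satisfying assignment.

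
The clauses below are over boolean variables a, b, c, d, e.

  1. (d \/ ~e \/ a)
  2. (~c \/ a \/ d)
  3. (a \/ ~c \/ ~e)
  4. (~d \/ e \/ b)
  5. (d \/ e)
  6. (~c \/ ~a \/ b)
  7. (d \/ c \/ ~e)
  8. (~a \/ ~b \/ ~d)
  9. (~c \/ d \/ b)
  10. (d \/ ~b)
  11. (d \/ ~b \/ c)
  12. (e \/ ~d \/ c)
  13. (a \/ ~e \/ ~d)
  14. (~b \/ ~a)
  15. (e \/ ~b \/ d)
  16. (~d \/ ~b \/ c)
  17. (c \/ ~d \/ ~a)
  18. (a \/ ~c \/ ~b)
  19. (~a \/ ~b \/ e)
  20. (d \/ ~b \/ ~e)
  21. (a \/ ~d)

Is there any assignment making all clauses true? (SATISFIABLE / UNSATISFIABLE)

UNSATISFIABLE

d = True:
  propagation gives a=True, b=False, e=True, c=False; an empty clause results — contradiction.
d = False:
  propagation gives e=True, a=True, c=True, b=True; an empty clause results — contradiction.
Every branch closes, so no satisfying assignment exists.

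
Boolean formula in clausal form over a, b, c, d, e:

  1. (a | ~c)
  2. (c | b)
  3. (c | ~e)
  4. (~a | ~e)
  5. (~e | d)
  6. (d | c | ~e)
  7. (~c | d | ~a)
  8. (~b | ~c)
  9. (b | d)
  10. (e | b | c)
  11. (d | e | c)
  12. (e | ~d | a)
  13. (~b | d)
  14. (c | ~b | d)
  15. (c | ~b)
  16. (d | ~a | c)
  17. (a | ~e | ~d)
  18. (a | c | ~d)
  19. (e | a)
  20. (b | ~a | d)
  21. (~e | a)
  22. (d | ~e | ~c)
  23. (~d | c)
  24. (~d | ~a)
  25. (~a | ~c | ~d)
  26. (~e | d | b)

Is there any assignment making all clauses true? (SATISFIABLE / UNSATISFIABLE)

UNSATISFIABLE

d = True:
  propagation gives c=True, a=True; an empty clause results — contradiction.
d = False:
  propagation gives e=False, b=True; an empty clause results — contradiction.
Every branch closes, so no satisfying assignment exists.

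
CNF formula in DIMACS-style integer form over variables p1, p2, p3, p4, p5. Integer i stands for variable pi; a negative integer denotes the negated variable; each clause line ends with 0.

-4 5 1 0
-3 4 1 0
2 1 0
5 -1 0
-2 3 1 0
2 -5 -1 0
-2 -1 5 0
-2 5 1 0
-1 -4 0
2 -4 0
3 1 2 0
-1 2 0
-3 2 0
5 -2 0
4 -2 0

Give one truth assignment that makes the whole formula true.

p1=F, p2=T, p3=T, p4=T, p5=T

Try p1 = False.
  then p2 is forced to True.
  then p3 is forced to True.
  then p4 is forced to True.
  then p5 is forced to True.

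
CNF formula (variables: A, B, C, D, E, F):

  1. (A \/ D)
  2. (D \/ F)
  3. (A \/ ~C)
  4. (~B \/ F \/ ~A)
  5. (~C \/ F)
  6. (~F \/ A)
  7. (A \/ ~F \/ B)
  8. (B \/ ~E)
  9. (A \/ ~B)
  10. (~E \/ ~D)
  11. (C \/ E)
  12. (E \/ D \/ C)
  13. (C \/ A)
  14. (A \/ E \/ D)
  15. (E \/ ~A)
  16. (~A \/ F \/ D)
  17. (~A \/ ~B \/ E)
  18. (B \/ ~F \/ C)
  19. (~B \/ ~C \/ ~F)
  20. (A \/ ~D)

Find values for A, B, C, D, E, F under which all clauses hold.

A = True  B = True  C = False  D = False  E = True  F = True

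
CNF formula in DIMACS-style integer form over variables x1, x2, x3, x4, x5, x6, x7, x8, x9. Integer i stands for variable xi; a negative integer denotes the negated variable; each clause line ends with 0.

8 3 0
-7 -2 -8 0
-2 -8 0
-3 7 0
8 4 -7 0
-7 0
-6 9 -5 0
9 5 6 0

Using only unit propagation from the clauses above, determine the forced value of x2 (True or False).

Unit clause (~x7) sets x7 = False.
From (~x3 | x7) and x7 = False: x3 = False.
From (x3 | x8) and x3 = False: x8 = True.
(~x2 | ~x8) with x8 = True leaves only ~x2, so x2 = False.

False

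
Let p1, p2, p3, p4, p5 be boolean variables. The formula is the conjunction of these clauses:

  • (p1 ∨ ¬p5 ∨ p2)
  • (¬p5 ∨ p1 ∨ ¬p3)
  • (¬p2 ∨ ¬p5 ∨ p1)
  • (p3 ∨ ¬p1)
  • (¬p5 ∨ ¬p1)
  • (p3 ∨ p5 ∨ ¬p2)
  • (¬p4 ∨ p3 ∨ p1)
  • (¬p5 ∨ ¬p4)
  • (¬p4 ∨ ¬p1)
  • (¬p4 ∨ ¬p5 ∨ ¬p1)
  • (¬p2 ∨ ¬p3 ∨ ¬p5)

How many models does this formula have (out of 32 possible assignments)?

7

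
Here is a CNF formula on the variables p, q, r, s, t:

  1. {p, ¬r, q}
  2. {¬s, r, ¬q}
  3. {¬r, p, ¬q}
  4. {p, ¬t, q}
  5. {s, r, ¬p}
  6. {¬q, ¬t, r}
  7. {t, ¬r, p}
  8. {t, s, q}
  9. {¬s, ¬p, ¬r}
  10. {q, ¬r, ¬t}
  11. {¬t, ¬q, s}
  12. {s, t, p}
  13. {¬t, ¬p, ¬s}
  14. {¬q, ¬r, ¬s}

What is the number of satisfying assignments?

3

The models are:
  p=F q=F r=F s=T t=F
  p=T q=F r=F s=T t=F
  p=T q=T r=T s=F t=F
That's 3 in total.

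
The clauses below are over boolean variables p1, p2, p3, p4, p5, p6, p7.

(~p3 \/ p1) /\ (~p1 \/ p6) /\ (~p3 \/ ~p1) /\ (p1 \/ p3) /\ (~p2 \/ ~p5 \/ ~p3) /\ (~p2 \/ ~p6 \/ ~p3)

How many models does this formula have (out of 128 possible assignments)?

16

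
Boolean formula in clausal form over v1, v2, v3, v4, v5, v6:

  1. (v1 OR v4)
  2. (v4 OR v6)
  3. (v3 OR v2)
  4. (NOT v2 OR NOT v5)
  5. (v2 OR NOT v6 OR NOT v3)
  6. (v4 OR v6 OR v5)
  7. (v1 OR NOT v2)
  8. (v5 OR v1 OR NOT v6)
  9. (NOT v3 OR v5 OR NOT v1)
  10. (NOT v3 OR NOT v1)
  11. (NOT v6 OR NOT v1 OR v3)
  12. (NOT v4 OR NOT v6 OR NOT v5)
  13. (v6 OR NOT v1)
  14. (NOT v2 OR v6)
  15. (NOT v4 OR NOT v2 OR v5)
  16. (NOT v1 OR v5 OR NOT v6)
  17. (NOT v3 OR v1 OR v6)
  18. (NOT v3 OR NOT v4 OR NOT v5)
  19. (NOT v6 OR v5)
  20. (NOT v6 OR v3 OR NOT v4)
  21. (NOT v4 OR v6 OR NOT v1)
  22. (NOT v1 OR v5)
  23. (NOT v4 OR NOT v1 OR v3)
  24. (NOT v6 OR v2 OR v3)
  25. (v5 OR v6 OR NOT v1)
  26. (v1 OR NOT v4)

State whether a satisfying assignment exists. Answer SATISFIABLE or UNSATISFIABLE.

v6 = True:
  propagation gives v5=True, v2=False, v3=True; an empty clause results — contradiction.
v6 = False:
  propagation gives v4=True, v1=False; an empty clause results — contradiction.
Every branch closes, so no satisfying assignment exists.

UNSATISFIABLE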